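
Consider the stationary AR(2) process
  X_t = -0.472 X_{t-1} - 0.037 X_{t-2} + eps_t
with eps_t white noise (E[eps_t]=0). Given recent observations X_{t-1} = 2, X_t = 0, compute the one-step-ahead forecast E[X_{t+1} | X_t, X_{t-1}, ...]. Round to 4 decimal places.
E[X_{t+1} \mid \mathcal F_t] = -0.0740

For an AR(p) model X_t = c + sum_i phi_i X_{t-i} + eps_t, the
one-step-ahead conditional mean is
  E[X_{t+1} | X_t, ...] = c + sum_i phi_i X_{t+1-i}.
Substitute known values:
  E[X_{t+1} | ...] = (-0.472) * (0) + (-0.037) * (2)
                   = -0.0740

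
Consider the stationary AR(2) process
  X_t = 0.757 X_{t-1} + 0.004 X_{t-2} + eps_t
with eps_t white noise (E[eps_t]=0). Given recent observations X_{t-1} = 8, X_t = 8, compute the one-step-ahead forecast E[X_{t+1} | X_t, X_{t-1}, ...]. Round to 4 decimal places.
E[X_{t+1} \mid \mathcal F_t] = 6.0880

For an AR(p) model X_t = c + sum_i phi_i X_{t-i} + eps_t, the
one-step-ahead conditional mean is
  E[X_{t+1} | X_t, ...] = c + sum_i phi_i X_{t+1-i}.
Substitute known values:
  E[X_{t+1} | ...] = (0.757) * (8) + (0.004) * (8)
                   = 6.0880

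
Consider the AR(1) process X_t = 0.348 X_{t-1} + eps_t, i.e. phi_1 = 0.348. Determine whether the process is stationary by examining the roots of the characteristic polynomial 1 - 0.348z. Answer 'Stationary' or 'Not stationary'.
\text{Stationary}

The AR(p) characteristic polynomial is P(z) = 1 - 0.348z.
Stationarity requires all roots to lie outside the unit circle, i.e. |z| > 1 for every root.
This is linear in z: 1 + (-0.348) z = 0  =>  z = -1/(-0.348) = 2.873563,  |z| = 2.873563.
Moduli of all roots: 2.8736.
All moduli strictly greater than 1? Yes.
Verdict: Stationary.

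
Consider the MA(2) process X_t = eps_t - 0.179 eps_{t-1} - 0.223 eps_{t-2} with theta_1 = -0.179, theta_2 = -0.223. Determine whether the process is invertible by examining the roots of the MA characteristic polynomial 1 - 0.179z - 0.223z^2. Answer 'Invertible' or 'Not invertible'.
\text{Invertible}

The MA(q) characteristic polynomial is P(z) = 1 - 0.179z - 0.223z^2.
Invertibility requires all roots to lie outside the unit circle, i.e. |z| > 1 for every root.
Set 1 + (-0.179) z + (-0.223) z^2 = 0, i.e. a z^2 + b z + c = 0 with a = -0.223, b = -0.179, c = 1.
Discriminant D = b^2 - 4ac = (-0.179)^2 - 4*(-0.223)*1 = 0.032041 - (-0.892) = 0.924041.
D >= 0, so the roots are real: z = (-b +/- sqrt(D)) / (2a) = (0.179 +/- 0.961271) / (-0.446).
  z_1 = (0.179 + 0.961271) / (-0.446) = -2.5567,   |z_1| = 2.5567.
  z_2 = (0.179 - 0.961271) / (-0.446) = 1.754,   |z_2| = 1.754.
Moduli of all roots: 2.5567, 1.7540.
All moduli strictly greater than 1? Yes.
Verdict: Invertible.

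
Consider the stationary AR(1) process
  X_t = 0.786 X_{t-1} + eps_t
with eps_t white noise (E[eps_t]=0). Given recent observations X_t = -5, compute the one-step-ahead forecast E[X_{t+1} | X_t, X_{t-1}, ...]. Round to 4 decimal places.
E[X_{t+1} \mid \mathcal F_t] = -3.9300

For an AR(p) model X_t = c + sum_i phi_i X_{t-i} + eps_t, the
one-step-ahead conditional mean is
  E[X_{t+1} | X_t, ...] = c + sum_i phi_i X_{t+1-i}.
Substitute known values:
  E[X_{t+1} | ...] = (0.786) * (-5)
                   = -3.9300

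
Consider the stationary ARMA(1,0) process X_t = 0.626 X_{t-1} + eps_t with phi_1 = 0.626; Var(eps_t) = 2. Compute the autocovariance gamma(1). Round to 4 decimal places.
\gamma(1) = 2.0588

Multiply the model equation by X_{t-k} and take expectations. With theta_0 = psi_0 = 1 and psi_j the MA(infinity) weights, this gives
  gamma(k) - sum_i phi_i gamma(k-i) = c_k,
  c_k = sigma^2 * sum_{j=k..q} theta_j psi_{j-k}   (c_k = 0 for k > q),
using gamma(-m) = gamma(m).
Pure AR (q = 0): c_0 = sigma^2 = 2, c_k = 0 for k >= 1.
Equations for k = 0 and k = 1 (AR order 1):
  gamma(0) = phi_1 gamma(1) + c_0
  gamma(1) = phi_1 gamma(0) + c_1
Substituting the second into the first: gamma(0) (1 - phi_1^2) = c_0 + phi_1 c_1, so
  gamma(0) = c_0 / (1 - phi_1^2) = 2 / (1 - (0.626)^2) = 2 / 0.608124 = 3.288803.
  gamma(1) = phi_1 gamma(0) = (0.626)(3.288803) = 2.058791.
Therefore gamma(1) = 2.0588 (to 4 decimal places).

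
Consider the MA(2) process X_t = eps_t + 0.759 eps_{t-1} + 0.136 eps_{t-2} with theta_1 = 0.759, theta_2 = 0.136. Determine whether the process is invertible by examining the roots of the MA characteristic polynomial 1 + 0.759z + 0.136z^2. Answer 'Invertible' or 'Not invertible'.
\text{Invertible}

The MA(q) characteristic polynomial is P(z) = 1 + 0.759z + 0.136z^2.
Invertibility requires all roots to lie outside the unit circle, i.e. |z| > 1 for every root.
Set 1 + (0.759) z + (0.136) z^2 = 0, i.e. a z^2 + b z + c = 0 with a = 0.136, b = 0.759, c = 1.
Discriminant D = b^2 - 4ac = (0.759)^2 - 4*(0.136)*1 = 0.576081 - (0.544) = 0.032081.
D >= 0, so the roots are real: z = (-b +/- sqrt(D)) / (2a) = (-0.759 +/- 0.179112) / (0.272).
  z_1 = (-0.759 + 0.179112) / (0.272) = -2.1319,   |z_1| = 2.1319.
  z_2 = (-0.759 - 0.179112) / (0.272) = -3.4489,   |z_2| = 3.4489.
Moduli of all roots: 2.1319, 3.4489.
All moduli strictly greater than 1? Yes.
Verdict: Invertible.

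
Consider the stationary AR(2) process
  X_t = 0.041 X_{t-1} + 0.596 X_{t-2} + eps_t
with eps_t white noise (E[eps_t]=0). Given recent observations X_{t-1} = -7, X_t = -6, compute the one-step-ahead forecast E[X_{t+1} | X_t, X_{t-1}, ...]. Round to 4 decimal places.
E[X_{t+1} \mid \mathcal F_t] = -4.4180

For an AR(p) model X_t = c + sum_i phi_i X_{t-i} + eps_t, the
one-step-ahead conditional mean is
  E[X_{t+1} | X_t, ...] = c + sum_i phi_i X_{t+1-i}.
Substitute known values:
  E[X_{t+1} | ...] = (0.041) * (-6) + (0.596) * (-7)
                   = -4.4180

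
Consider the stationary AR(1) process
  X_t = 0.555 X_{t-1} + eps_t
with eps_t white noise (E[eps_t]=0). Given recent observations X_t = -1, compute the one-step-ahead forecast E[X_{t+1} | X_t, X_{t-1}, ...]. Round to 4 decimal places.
E[X_{t+1} \mid \mathcal F_t] = -0.5550

For an AR(p) model X_t = c + sum_i phi_i X_{t-i} + eps_t, the
one-step-ahead conditional mean is
  E[X_{t+1} | X_t, ...] = c + sum_i phi_i X_{t+1-i}.
Substitute known values:
  E[X_{t+1} | ...] = (0.555) * (-1)
                   = -0.5550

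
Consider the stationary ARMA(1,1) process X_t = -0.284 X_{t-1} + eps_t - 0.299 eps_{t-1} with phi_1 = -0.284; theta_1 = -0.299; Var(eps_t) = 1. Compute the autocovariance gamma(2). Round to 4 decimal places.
\gamma(2) = 0.1954

Multiply the model equation by X_{t-k} and take expectations. With theta_0 = psi_0 = 1 and psi_j the MA(infinity) weights, this gives
  gamma(k) - sum_i phi_i gamma(k-i) = c_k,
  c_k = sigma^2 * sum_{j=k..q} theta_j psi_{j-k}   (c_k = 0 for k > q),
using gamma(-m) = gamma(m).
psi-weights needed (psi_j = theta_j + sum_i phi_i psi_{j-i}):
  psi_1 = theta_1 + phi_1 = -0.299 + (-0.284) = -0.583
Right-hand sides:
  c_0 = sigma^2 (1 + theta_1 psi_1) = 1 * (1 + (-0.299)(-0.583)) = 1 * 1.174317 = 1.174317
  c_1 = sigma^2 theta_1 = 1 * (-0.299) = -0.299
  c_2 = 0
Equations for k = 0 and k = 1 (AR order 1):
  gamma(0) = phi_1 gamma(1) + c_0
  gamma(1) = phi_1 gamma(0) + c_1
Substituting the second into the first: gamma(0) (1 - phi_1^2) = c_0 + phi_1 c_1, so
  gamma(0) = (c_0 + phi_1 c_1) / (1 - phi_1^2) = (1.174317 + (-0.284)(-0.299)) / (1 - (-0.284)^2) = 1.259233 / 0.919344 = 1.369708.
  gamma(1) = phi_1 gamma(0) + c_1 = (-0.284)(1.369708) + (-0.299) = -0.687997.
For k = 2 (> q): gamma(2) = phi_1 gamma(1) = (-0.284)(-0.687997) = 0.195391.
Therefore gamma(2) = 0.1954 (to 4 decimal places).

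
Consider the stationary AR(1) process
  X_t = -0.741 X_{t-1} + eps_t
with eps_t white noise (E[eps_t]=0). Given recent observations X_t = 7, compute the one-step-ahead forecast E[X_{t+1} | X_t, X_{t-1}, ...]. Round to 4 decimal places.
E[X_{t+1} \mid \mathcal F_t] = -5.1870

For an AR(p) model X_t = c + sum_i phi_i X_{t-i} + eps_t, the
one-step-ahead conditional mean is
  E[X_{t+1} | X_t, ...] = c + sum_i phi_i X_{t+1-i}.
Substitute known values:
  E[X_{t+1} | ...] = (-0.741) * (7)
                   = -5.1870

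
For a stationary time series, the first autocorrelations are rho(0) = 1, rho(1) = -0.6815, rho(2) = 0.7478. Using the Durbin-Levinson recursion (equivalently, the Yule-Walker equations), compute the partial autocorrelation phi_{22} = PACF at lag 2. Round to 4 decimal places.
\phi_{22} = 0.5291

The PACF at lag k is phi_{kk}, the last component of the solution
to the Yule-Walker system G_k phi = r_k where
  (G_k)_{ij} = rho(|i - j|), (r_k)_i = rho(i), i,j = 1..k.
Equivalently, Durbin-Levinson gives phi_{kk} iteratively:
  phi_{11} = rho(1)
  phi_{kk} = [rho(k) - sum_{j=1..k-1} phi_{k-1,j} rho(k-j)]
            / [1 - sum_{j=1..k-1} phi_{k-1,j} rho(j)],
  phi_{k,j} = phi_{k-1,j} - phi_{kk} phi_{k-1,k-j},  j = 1..k-1.
Step k = 1:
  phi_11 = rho(1) = -0.6815.
Step k = 2:
  phi_22 = [rho(2) - phi_11 rho(1)] / [1 - phi_11 rho(1)] = [0.7478 - (-0.6815)(-0.6815)] / [1 - (-0.6815)(-0.6815)]
         = 0.28335775 / 0.53555775 = 0.5291.
Therefore phi_{22} = 0.5291.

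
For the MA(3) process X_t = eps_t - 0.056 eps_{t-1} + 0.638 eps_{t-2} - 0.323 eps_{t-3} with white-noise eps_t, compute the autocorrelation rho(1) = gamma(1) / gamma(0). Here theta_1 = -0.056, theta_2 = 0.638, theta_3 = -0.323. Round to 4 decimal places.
\rho(1) = -0.1966

For an MA(q) process with theta_0 = 1, the autocovariance is
  gamma(k) = sigma^2 * sum_{i=0..q-k} theta_i * theta_{i+k},
and rho(k) = gamma(k) / gamma(0). Sigma^2 cancels.
  numerator   = (1)*(-0.056) + (-0.056)*(0.638) + (0.638)*(-0.323) = -0.297802.
  denominator = (1)^2 + (-0.056)^2 + (0.638)^2 + (-0.323)^2 = 1.514509.
  rho(1) = -0.297802 / 1.514509 = -0.1966.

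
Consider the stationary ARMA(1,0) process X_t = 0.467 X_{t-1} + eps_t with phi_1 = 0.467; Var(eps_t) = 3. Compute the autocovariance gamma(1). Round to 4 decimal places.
\gamma(1) = 1.7918

Multiply the model equation by X_{t-k} and take expectations. With theta_0 = psi_0 = 1 and psi_j the MA(infinity) weights, this gives
  gamma(k) - sum_i phi_i gamma(k-i) = c_k,
  c_k = sigma^2 * sum_{j=k..q} theta_j psi_{j-k}   (c_k = 0 for k > q),
using gamma(-m) = gamma(m).
Pure AR (q = 0): c_0 = sigma^2 = 3, c_k = 0 for k >= 1.
Equations for k = 0 and k = 1 (AR order 1):
  gamma(0) = phi_1 gamma(1) + c_0
  gamma(1) = phi_1 gamma(0) + c_1
Substituting the second into the first: gamma(0) (1 - phi_1^2) = c_0 + phi_1 c_1, so
  gamma(0) = c_0 / (1 - phi_1^2) = 3 / (1 - (0.467)^2) = 3 / 0.781911 = 3.836754.
  gamma(1) = phi_1 gamma(0) = (0.467)(3.836754) = 1.791764.
Therefore gamma(1) = 1.7918 (to 4 decimal places).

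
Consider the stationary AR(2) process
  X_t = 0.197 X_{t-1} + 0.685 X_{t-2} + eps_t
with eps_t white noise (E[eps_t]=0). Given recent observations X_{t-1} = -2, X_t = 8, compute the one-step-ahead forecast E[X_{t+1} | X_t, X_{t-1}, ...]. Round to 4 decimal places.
E[X_{t+1} \mid \mathcal F_t] = 0.2060

For an AR(p) model X_t = c + sum_i phi_i X_{t-i} + eps_t, the
one-step-ahead conditional mean is
  E[X_{t+1} | X_t, ...] = c + sum_i phi_i X_{t+1-i}.
Substitute known values:
  E[X_{t+1} | ...] = (0.197) * (8) + (0.685) * (-2)
                   = 0.2060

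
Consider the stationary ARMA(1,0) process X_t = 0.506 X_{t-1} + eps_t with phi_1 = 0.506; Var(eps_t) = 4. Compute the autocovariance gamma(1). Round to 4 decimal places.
\gamma(1) = 2.7206

Multiply the model equation by X_{t-k} and take expectations. With theta_0 = psi_0 = 1 and psi_j the MA(infinity) weights, this gives
  gamma(k) - sum_i phi_i gamma(k-i) = c_k,
  c_k = sigma^2 * sum_{j=k..q} theta_j psi_{j-k}   (c_k = 0 for k > q),
using gamma(-m) = gamma(m).
Pure AR (q = 0): c_0 = sigma^2 = 4, c_k = 0 for k >= 1.
Equations for k = 0 and k = 1 (AR order 1):
  gamma(0) = phi_1 gamma(1) + c_0
  gamma(1) = phi_1 gamma(0) + c_1
Substituting the second into the first: gamma(0) (1 - phi_1^2) = c_0 + phi_1 c_1, so
  gamma(0) = c_0 / (1 - phi_1^2) = 4 / (1 - (0.506)^2) = 4 / 0.743964 = 5.376604.
  gamma(1) = phi_1 gamma(0) = (0.506)(5.376604) = 2.720562.
Therefore gamma(1) = 2.7206 (to 4 decimal places).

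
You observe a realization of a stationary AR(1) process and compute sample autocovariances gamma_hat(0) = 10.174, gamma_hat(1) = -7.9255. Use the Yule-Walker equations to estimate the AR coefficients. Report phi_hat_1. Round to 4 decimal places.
\hat\phi_{1} = -0.7790

The Yule-Walker equations for an AR(p) process read, in matrix form,
  Gamma_p phi = r_p,   with   (Gamma_p)_{ij} = gamma(|i - j|),
                       (r_p)_i = gamma(i),   i,j = 1..p.
Substitute the sample gammas (Toeplitz matrix and right-hand side of size 1):
  Gamma_p = [[10.174]]
  r_p     = [-7.9255]
With p = 1 this is the single equation gamma(0) phi_1 = gamma(1):
  phi_hat_1 = gamma(1) / gamma(0) = -7.9255 / 10.174 = -0.7790.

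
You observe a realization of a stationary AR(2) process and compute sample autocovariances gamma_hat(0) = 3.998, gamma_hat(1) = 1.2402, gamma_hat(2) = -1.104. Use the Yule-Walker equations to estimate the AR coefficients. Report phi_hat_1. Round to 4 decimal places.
\hat\phi_{1} = 0.4380

The Yule-Walker equations for an AR(p) process read, in matrix form,
  Gamma_p phi = r_p,   with   (Gamma_p)_{ij} = gamma(|i - j|),
                       (r_p)_i = gamma(i),   i,j = 1..p.
Substitute the sample gammas (Toeplitz matrix and right-hand side of size 2):
  Gamma_p = [[3.998, 1.2402], [1.2402, 3.998]]
  r_p     = [1.2402, -1.104]
Written out:
  3.998 phi_1 + 1.2402 phi_2 = 1.2402
  1.2402 phi_1 + 3.998 phi_2 = -1.104
Solve by Cramer's rule:
  det = gamma(0)^2 - gamma(1)^2 = (3.998)^2 - (1.2402)^2 = 15.984004 - 1.53809604 = 14.44590796
  phi_hat_1 = [gamma(1) gamma(0) - gamma(1) gamma(2)] / det = [(1.2402)(3.998) - (1.2402)(-1.104)] / 14.44590796 = 6.3275004 / 14.44590796 = 0.438
  phi_hat_2 = [gamma(0) gamma(2) - gamma(1)^2] / det = [(3.998)(-1.104) - (1.2402)^2] / 14.44590796 = -5.95188804 / 14.44590796 = -0.412
So phi_hat = [0.4380, -0.4120].
Therefore phi_hat_1 = 0.4380.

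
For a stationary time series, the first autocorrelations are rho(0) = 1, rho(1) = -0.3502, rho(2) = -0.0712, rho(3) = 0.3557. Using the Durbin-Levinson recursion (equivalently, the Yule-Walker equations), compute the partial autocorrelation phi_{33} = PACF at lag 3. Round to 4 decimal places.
\phi_{33} = 0.2970

The PACF at lag k is phi_{kk}, the last component of the solution
to the Yule-Walker system G_k phi = r_k where
  (G_k)_{ij} = rho(|i - j|), (r_k)_i = rho(i), i,j = 1..k.
Equivalently, Durbin-Levinson gives phi_{kk} iteratively:
  phi_{11} = rho(1)
  phi_{kk} = [rho(k) - sum_{j=1..k-1} phi_{k-1,j} rho(k-j)]
            / [1 - sum_{j=1..k-1} phi_{k-1,j} rho(j)],
  phi_{k,j} = phi_{k-1,j} - phi_{kk} phi_{k-1,k-j},  j = 1..k-1.
Step k = 1:
  phi_11 = rho(1) = -0.3502.
Step k = 2:
  phi_22 = [rho(2) - phi_11 rho(1)] / [1 - phi_11 rho(1)] = [-0.0712 - (-0.3502)(-0.3502)] / [1 - (-0.3502)(-0.3502)]
         = -0.19384004 / 0.87735996 = -0.220936.
  Update: phi_21 = phi_11 - phi_22 phi_11 = -0.3502 - (-0.220936)(-0.3502) = -0.427572.
Step k = 3:
  phi_33 = [rho(3) - phi_21 rho(2) - phi_22 rho(1)] / [1 - phi_21 rho(1) - phi_22 rho(2)]
    numerator   = 0.3557 - (-0.427572)(-0.0712) - (-0.220936)(-0.3502) = 0.24788526
    denominator = 1 - (-0.427572)(-0.3502) - (-0.220936)(-0.0712) = 0.8345338
  phi_33 = 0.24788526 / 0.8345338 = 0.297.
Therefore phi_{33} = 0.2970.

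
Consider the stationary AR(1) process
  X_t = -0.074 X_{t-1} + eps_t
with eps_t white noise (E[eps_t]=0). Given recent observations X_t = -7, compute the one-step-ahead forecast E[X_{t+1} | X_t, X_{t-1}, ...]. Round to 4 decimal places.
E[X_{t+1} \mid \mathcal F_t] = 0.5180

For an AR(p) model X_t = c + sum_i phi_i X_{t-i} + eps_t, the
one-step-ahead conditional mean is
  E[X_{t+1} | X_t, ...] = c + sum_i phi_i X_{t+1-i}.
Substitute known values:
  E[X_{t+1} | ...] = (-0.074) * (-7)
                   = 0.5180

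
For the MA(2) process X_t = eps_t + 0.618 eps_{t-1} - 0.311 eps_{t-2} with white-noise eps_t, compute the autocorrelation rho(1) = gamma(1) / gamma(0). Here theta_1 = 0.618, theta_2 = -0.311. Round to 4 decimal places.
\rho(1) = 0.2880

For an MA(q) process with theta_0 = 1, the autocovariance is
  gamma(k) = sigma^2 * sum_{i=0..q-k} theta_i * theta_{i+k},
and rho(k) = gamma(k) / gamma(0). Sigma^2 cancels.
  numerator   = (1)*(0.618) + (0.618)*(-0.311) = 0.425802.
  denominator = (1)^2 + (0.618)^2 + (-0.311)^2 = 1.478645.
  rho(1) = 0.425802 / 1.478645 = 0.2880.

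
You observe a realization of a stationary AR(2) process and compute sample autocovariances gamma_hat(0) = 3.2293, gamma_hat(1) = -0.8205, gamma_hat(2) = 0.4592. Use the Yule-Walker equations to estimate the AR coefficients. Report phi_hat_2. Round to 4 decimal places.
\hat\phi_{2} = 0.0830

The Yule-Walker equations for an AR(p) process read, in matrix form,
  Gamma_p phi = r_p,   with   (Gamma_p)_{ij} = gamma(|i - j|),
                       (r_p)_i = gamma(i),   i,j = 1..p.
Substitute the sample gammas (Toeplitz matrix and right-hand side of size 2):
  Gamma_p = [[3.2293, -0.8205], [-0.8205, 3.2293]]
  r_p     = [-0.8205, 0.4592]
Written out:
  3.2293 phi_1 - 0.8205 phi_2 = -0.8205
  -0.8205 phi_1 + 3.2293 phi_2 = 0.4592
Solve by Cramer's rule:
  det = gamma(0)^2 - gamma(1)^2 = (3.2293)^2 - (-0.8205)^2 = 10.42837849 - 0.67322025 = 9.75515824
  phi_hat_1 = [gamma(1) gamma(0) - gamma(1) gamma(2)] / det = [(-0.8205)(3.2293) - (-0.8205)(0.4592)] / 9.75515824 = -2.27286705 / 9.75515824 = -0.233
  phi_hat_2 = [gamma(0) gamma(2) - gamma(1)^2] / det = [(3.2293)(0.4592) - (-0.8205)^2] / 9.75515824 = 0.80967431 / 9.75515824 = 0.083
So phi_hat = [-0.2330, 0.0830].
Therefore phi_hat_2 = 0.0830.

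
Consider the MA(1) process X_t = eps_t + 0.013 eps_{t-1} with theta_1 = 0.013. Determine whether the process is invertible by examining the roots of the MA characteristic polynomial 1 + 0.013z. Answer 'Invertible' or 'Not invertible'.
\text{Invertible}

The MA(q) characteristic polynomial is P(z) = 1 + 0.013z.
Invertibility requires all roots to lie outside the unit circle, i.e. |z| > 1 for every root.
This is linear in z: 1 + (0.013) z = 0  =>  z = -1/(0.013) = -76.923077,  |z| = 76.923077.
Moduli of all roots: 76.9231.
All moduli strictly greater than 1? Yes.
Verdict: Invertible.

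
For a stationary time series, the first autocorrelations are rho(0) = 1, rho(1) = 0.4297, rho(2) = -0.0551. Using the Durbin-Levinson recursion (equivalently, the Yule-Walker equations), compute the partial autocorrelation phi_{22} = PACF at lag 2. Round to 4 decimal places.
\phi_{22} = -0.2940

The PACF at lag k is phi_{kk}, the last component of the solution
to the Yule-Walker system G_k phi = r_k where
  (G_k)_{ij} = rho(|i - j|), (r_k)_i = rho(i), i,j = 1..k.
Equivalently, Durbin-Levinson gives phi_{kk} iteratively:
  phi_{11} = rho(1)
  phi_{kk} = [rho(k) - sum_{j=1..k-1} phi_{k-1,j} rho(k-j)]
            / [1 - sum_{j=1..k-1} phi_{k-1,j} rho(j)],
  phi_{k,j} = phi_{k-1,j} - phi_{kk} phi_{k-1,k-j},  j = 1..k-1.
Step k = 1:
  phi_11 = rho(1) = 0.4297.
Step k = 2:
  phi_22 = [rho(2) - phi_11 rho(1)] / [1 - phi_11 rho(1)] = [-0.0551 - (0.4297)(0.4297)] / [1 - (0.4297)(0.4297)]
         = -0.23974209 / 0.81535791 = -0.294.
Therefore phi_{22} = -0.2940.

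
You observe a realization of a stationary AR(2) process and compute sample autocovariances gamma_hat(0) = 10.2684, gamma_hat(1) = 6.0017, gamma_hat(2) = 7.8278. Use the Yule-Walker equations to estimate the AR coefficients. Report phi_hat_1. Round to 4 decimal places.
\hat\phi_{1} = 0.2110

The Yule-Walker equations for an AR(p) process read, in matrix form,
  Gamma_p phi = r_p,   with   (Gamma_p)_{ij} = gamma(|i - j|),
                       (r_p)_i = gamma(i),   i,j = 1..p.
Substitute the sample gammas (Toeplitz matrix and right-hand side of size 2):
  Gamma_p = [[10.2684, 6.0017], [6.0017, 10.2684]]
  r_p     = [6.0017, 7.8278]
Written out:
  10.2684 phi_1 + 6.0017 phi_2 = 6.0017
  6.0017 phi_1 + 10.2684 phi_2 = 7.8278
Solve by Cramer's rule:
  det = gamma(0)^2 - gamma(1)^2 = (10.2684)^2 - (6.0017)^2 = 105.44003856 - 36.02040289 = 69.41963567
  phi_hat_1 = [gamma(1) gamma(0) - gamma(1) gamma(2)] / det = [(6.0017)(10.2684) - (6.0017)(7.8278)] / 69.41963567 = 14.64774902 / 69.41963567 = 0.211
  phi_hat_2 = [gamma(0) gamma(2) - gamma(1)^2] / det = [(10.2684)(7.8278) - (6.0017)^2] / 69.41963567 = 44.35857863 / 69.41963567 = 0.639
So phi_hat = [0.2110, 0.6390].
Therefore phi_hat_1 = 0.2110.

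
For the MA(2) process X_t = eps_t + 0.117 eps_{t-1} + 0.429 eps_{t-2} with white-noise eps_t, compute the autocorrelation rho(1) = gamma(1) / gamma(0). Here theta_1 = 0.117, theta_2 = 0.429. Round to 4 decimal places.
\rho(1) = 0.1396

For an MA(q) process with theta_0 = 1, the autocovariance is
  gamma(k) = sigma^2 * sum_{i=0..q-k} theta_i * theta_{i+k},
and rho(k) = gamma(k) / gamma(0). Sigma^2 cancels.
  numerator   = (1)*(0.117) + (0.117)*(0.429) = 0.167193.
  denominator = (1)^2 + (0.117)^2 + (0.429)^2 = 1.19773.
  rho(1) = 0.167193 / 1.19773 = 0.1396.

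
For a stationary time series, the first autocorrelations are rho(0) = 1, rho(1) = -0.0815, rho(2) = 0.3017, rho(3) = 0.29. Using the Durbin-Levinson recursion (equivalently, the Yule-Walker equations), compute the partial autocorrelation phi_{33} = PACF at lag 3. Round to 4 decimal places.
\phi_{33} = 0.3660

The PACF at lag k is phi_{kk}, the last component of the solution
to the Yule-Walker system G_k phi = r_k where
  (G_k)_{ij} = rho(|i - j|), (r_k)_i = rho(i), i,j = 1..k.
Equivalently, Durbin-Levinson gives phi_{kk} iteratively:
  phi_{11} = rho(1)
  phi_{kk} = [rho(k) - sum_{j=1..k-1} phi_{k-1,j} rho(k-j)]
            / [1 - sum_{j=1..k-1} phi_{k-1,j} rho(j)],
  phi_{k,j} = phi_{k-1,j} - phi_{kk} phi_{k-1,k-j},  j = 1..k-1.
Step k = 1:
  phi_11 = rho(1) = -0.0815.
Step k = 2:
  phi_22 = [rho(2) - phi_11 rho(1)] / [1 - phi_11 rho(1)] = [0.3017 - (-0.0815)(-0.0815)] / [1 - (-0.0815)(-0.0815)]
         = 0.29505775 / 0.99335775 = 0.297031.
  Update: phi_21 = phi_11 - phi_22 phi_11 = -0.0815 - (0.297031)(-0.0815) = -0.057292.
Step k = 3:
  phi_33 = [rho(3) - phi_21 rho(2) - phi_22 rho(1)] / [1 - phi_21 rho(1) - phi_22 rho(2)]
    numerator   = 0.29 - (-0.057292)(0.3017) - (0.297031)(-0.0815) = 0.331493
    denominator = 1 - (-0.057292)(-0.0815) - (0.297031)(0.3017) = 0.90571654
  phi_33 = 0.331493 / 0.90571654 = 0.366.
Therefore phi_{33} = 0.3660.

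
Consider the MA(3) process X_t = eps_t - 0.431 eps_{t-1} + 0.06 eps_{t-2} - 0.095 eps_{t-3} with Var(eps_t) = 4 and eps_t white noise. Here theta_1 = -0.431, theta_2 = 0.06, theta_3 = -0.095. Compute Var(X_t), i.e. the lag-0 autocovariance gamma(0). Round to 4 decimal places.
\gamma(0) = 4.7935

For an MA(q) process X_t = eps_t + sum_i theta_i eps_{t-i} with
Var(eps_t) = sigma^2, the variance is
  gamma(0) = sigma^2 * (1 + sum_i theta_i^2).
  sum_i theta_i^2 = (-0.431)^2 + (0.06)^2 + (-0.095)^2 = 0.185761 + 0.0036 + 0.009025 = 0.198386.
  gamma(0) = 4 * (1 + 0.198386) = 4 * 1.198386 = 4.793544, which rounds to 4.7935.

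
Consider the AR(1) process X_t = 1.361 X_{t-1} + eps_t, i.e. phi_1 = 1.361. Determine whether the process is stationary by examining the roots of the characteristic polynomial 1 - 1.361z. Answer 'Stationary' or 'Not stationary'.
\text{Not stationary}

The AR(p) characteristic polynomial is P(z) = 1 - 1.361z.
Stationarity requires all roots to lie outside the unit circle, i.e. |z| > 1 for every root.
This is linear in z: 1 + (-1.361) z = 0  =>  z = -1/(-1.361) = 0.734754,  |z| = 0.734754.
Moduli of all roots: 0.7348.
All moduli strictly greater than 1? No.
Verdict: Not stationary.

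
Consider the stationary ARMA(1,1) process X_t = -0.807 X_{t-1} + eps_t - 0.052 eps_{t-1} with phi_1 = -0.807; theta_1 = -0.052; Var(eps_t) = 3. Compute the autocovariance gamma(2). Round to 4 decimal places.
\gamma(2) = 6.2133

Multiply the model equation by X_{t-k} and take expectations. With theta_0 = psi_0 = 1 and psi_j the MA(infinity) weights, this gives
  gamma(k) - sum_i phi_i gamma(k-i) = c_k,
  c_k = sigma^2 * sum_{j=k..q} theta_j psi_{j-k}   (c_k = 0 for k > q),
using gamma(-m) = gamma(m).
psi-weights needed (psi_j = theta_j + sum_i phi_i psi_{j-i}):
  psi_1 = theta_1 + phi_1 = -0.052 + (-0.807) = -0.859
Right-hand sides:
  c_0 = sigma^2 (1 + theta_1 psi_1) = 3 * (1 + (-0.052)(-0.859)) = 3 * 1.044668 = 3.134004
  c_1 = sigma^2 theta_1 = 3 * (-0.052) = -0.156
  c_2 = 0
Equations for k = 0 and k = 1 (AR order 1):
  gamma(0) = phi_1 gamma(1) + c_0
  gamma(1) = phi_1 gamma(0) + c_1
Substituting the second into the first: gamma(0) (1 - phi_1^2) = c_0 + phi_1 c_1, so
  gamma(0) = (c_0 + phi_1 c_1) / (1 - phi_1^2) = (3.134004 + (-0.807)(-0.156)) / (1 - (-0.807)^2) = 3.259896 / 0.348751 = 9.347345.
  gamma(1) = phi_1 gamma(0) + c_1 = (-0.807)(9.347345) + (-0.156) = -7.699308.
For k = 2 (> q): gamma(2) = phi_1 gamma(1) = (-0.807)(-7.699308) = 6.213341.
Therefore gamma(2) = 6.2133 (to 4 decimal places).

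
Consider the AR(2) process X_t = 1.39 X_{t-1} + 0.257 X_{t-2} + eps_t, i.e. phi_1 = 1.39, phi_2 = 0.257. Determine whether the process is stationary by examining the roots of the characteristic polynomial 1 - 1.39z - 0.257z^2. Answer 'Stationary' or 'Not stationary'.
\text{Not stationary}

The AR(p) characteristic polynomial is P(z) = 1 - 1.39z - 0.257z^2.
Stationarity requires all roots to lie outside the unit circle, i.e. |z| > 1 for every root.
Set 1 + (-1.39) z + (-0.257) z^2 = 0, i.e. a z^2 + b z + c = 0 with a = -0.257, b = -1.39, c = 1.
Discriminant D = b^2 - 4ac = (-1.39)^2 - 4*(-0.257)*1 = 1.9321 - (-1.028) = 2.9601.
D >= 0, so the roots are real: z = (-b +/- sqrt(D)) / (2a) = (1.39 +/- 1.720494) / (-0.514).
  z_1 = (1.39 + 1.720494) / (-0.514) = -6.0515,   |z_1| = 6.0515.
  z_2 = (1.39 - 1.720494) / (-0.514) = 0.643,   |z_2| = 0.643.
Moduli of all roots: 6.0515, 0.6430.
All moduli strictly greater than 1? No.
Verdict: Not stationary.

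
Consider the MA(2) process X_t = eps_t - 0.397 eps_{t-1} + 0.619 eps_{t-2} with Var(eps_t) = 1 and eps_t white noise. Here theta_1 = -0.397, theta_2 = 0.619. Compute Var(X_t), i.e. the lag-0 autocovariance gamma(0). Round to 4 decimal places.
\gamma(0) = 1.5408

For an MA(q) process X_t = eps_t + sum_i theta_i eps_{t-i} with
Var(eps_t) = sigma^2, the variance is
  gamma(0) = sigma^2 * (1 + sum_i theta_i^2).
  sum_i theta_i^2 = (-0.397)^2 + (0.619)^2 = 0.157609 + 0.383161 = 0.54077.
  gamma(0) = 1 * (1 + 0.54077) = 1 * 1.54077 = 1.54077, which rounds to 1.5408.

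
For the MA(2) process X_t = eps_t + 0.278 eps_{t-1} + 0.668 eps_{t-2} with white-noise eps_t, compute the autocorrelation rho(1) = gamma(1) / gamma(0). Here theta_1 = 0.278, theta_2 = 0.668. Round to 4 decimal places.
\rho(1) = 0.3044

For an MA(q) process with theta_0 = 1, the autocovariance is
  gamma(k) = sigma^2 * sum_{i=0..q-k} theta_i * theta_{i+k},
and rho(k) = gamma(k) / gamma(0). Sigma^2 cancels.
  numerator   = (1)*(0.278) + (0.278)*(0.668) = 0.463704.
  denominator = (1)^2 + (0.278)^2 + (0.668)^2 = 1.523508.
  rho(1) = 0.463704 / 1.523508 = 0.3044.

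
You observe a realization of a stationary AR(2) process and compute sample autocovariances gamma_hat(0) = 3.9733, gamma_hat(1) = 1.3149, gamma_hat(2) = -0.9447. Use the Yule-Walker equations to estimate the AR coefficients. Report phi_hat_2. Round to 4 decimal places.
\hat\phi_{2} = -0.3900

The Yule-Walker equations for an AR(p) process read, in matrix form,
  Gamma_p phi = r_p,   with   (Gamma_p)_{ij} = gamma(|i - j|),
                       (r_p)_i = gamma(i),   i,j = 1..p.
Substitute the sample gammas (Toeplitz matrix and right-hand side of size 2):
  Gamma_p = [[3.9733, 1.3149], [1.3149, 3.9733]]
  r_p     = [1.3149, -0.9447]
Written out:
  3.9733 phi_1 + 1.3149 phi_2 = 1.3149
  1.3149 phi_1 + 3.9733 phi_2 = -0.9447
Solve by Cramer's rule:
  det = gamma(0)^2 - gamma(1)^2 = (3.9733)^2 - (1.3149)^2 = 15.78711289 - 1.72896201 = 14.05815088
  phi_hat_1 = [gamma(1) gamma(0) - gamma(1) gamma(2)] / det = [(1.3149)(3.9733) - (1.3149)(-0.9447)] / 14.05815088 = 6.4666782 / 14.05815088 = 0.46
  phi_hat_2 = [gamma(0) gamma(2) - gamma(1)^2] / det = [(3.9733)(-0.9447) - (1.3149)^2] / 14.05815088 = -5.48253852 / 14.05815088 = -0.39
So phi_hat = [0.4600, -0.3900].
Therefore phi_hat_2 = -0.3900.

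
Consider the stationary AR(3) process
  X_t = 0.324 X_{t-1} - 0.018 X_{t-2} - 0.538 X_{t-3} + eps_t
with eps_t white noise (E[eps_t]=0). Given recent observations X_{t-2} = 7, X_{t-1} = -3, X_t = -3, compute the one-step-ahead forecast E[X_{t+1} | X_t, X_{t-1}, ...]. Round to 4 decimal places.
E[X_{t+1} \mid \mathcal F_t] = -4.6840

For an AR(p) model X_t = c + sum_i phi_i X_{t-i} + eps_t, the
one-step-ahead conditional mean is
  E[X_{t+1} | X_t, ...] = c + sum_i phi_i X_{t+1-i}.
Substitute known values:
  E[X_{t+1} | ...] = (0.324) * (-3) + (-0.018) * (-3) + (-0.538) * (7)
                   = -4.6840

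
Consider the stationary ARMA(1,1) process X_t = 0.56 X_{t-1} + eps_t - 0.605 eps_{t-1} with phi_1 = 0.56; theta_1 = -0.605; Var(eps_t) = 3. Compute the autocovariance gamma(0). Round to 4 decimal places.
\gamma(0) = 3.0089

Multiply the model equation by X_{t-k} and take expectations. With theta_0 = psi_0 = 1 and psi_j the MA(infinity) weights, this gives
  gamma(k) - sum_i phi_i gamma(k-i) = c_k,
  c_k = sigma^2 * sum_{j=k..q} theta_j psi_{j-k}   (c_k = 0 for k > q),
using gamma(-m) = gamma(m).
psi-weights needed (psi_j = theta_j + sum_i phi_i psi_{j-i}):
  psi_1 = theta_1 + phi_1 = -0.605 + (0.56) = -0.045
Right-hand sides:
  c_0 = sigma^2 (1 + theta_1 psi_1) = 3 * (1 + (-0.605)(-0.045)) = 3 * 1.027225 = 3.081675
  c_1 = sigma^2 theta_1 = 3 * (-0.605) = -1.815
  c_2 = 0
Equations for k = 0 and k = 1 (AR order 1):
  gamma(0) = phi_1 gamma(1) + c_0
  gamma(1) = phi_1 gamma(0) + c_1
Substituting the second into the first: gamma(0) (1 - phi_1^2) = c_0 + phi_1 c_1, so
  gamma(0) = (c_0 + phi_1 c_1) / (1 - phi_1^2) = (3.081675 + (0.56)(-1.815)) / (1 - (0.56)^2) = 2.065275 / 0.6864 = 3.008851.
Therefore gamma(0) = 3.0089 (to 4 decimal places).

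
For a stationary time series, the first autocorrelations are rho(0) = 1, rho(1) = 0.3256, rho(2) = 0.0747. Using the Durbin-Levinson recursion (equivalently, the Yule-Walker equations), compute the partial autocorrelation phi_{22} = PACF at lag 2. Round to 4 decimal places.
\phi_{22} = -0.0350

The PACF at lag k is phi_{kk}, the last component of the solution
to the Yule-Walker system G_k phi = r_k where
  (G_k)_{ij} = rho(|i - j|), (r_k)_i = rho(i), i,j = 1..k.
Equivalently, Durbin-Levinson gives phi_{kk} iteratively:
  phi_{11} = rho(1)
  phi_{kk} = [rho(k) - sum_{j=1..k-1} phi_{k-1,j} rho(k-j)]
            / [1 - sum_{j=1..k-1} phi_{k-1,j} rho(j)],
  phi_{k,j} = phi_{k-1,j} - phi_{kk} phi_{k-1,k-j},  j = 1..k-1.
Step k = 1:
  phi_11 = rho(1) = 0.3256.
Step k = 2:
  phi_22 = [rho(2) - phi_11 rho(1)] / [1 - phi_11 rho(1)] = [0.0747 - (0.3256)(0.3256)] / [1 - (0.3256)(0.3256)]
         = -0.03131536 / 0.89398464 = -0.035.
Therefore phi_{22} = -0.0350.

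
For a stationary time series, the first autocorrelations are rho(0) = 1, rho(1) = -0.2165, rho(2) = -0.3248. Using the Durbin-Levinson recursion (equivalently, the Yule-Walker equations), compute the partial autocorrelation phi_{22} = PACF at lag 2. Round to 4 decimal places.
\phi_{22} = -0.3900

The PACF at lag k is phi_{kk}, the last component of the solution
to the Yule-Walker system G_k phi = r_k where
  (G_k)_{ij} = rho(|i - j|), (r_k)_i = rho(i), i,j = 1..k.
Equivalently, Durbin-Levinson gives phi_{kk} iteratively:
  phi_{11} = rho(1)
  phi_{kk} = [rho(k) - sum_{j=1..k-1} phi_{k-1,j} rho(k-j)]
            / [1 - sum_{j=1..k-1} phi_{k-1,j} rho(j)],
  phi_{k,j} = phi_{k-1,j} - phi_{kk} phi_{k-1,k-j},  j = 1..k-1.
Step k = 1:
  phi_11 = rho(1) = -0.2165.
Step k = 2:
  phi_22 = [rho(2) - phi_11 rho(1)] / [1 - phi_11 rho(1)] = [-0.3248 - (-0.2165)(-0.2165)] / [1 - (-0.2165)(-0.2165)]
         = -0.37167225 / 0.95312775 = -0.39.
Therefore phi_{22} = -0.3900.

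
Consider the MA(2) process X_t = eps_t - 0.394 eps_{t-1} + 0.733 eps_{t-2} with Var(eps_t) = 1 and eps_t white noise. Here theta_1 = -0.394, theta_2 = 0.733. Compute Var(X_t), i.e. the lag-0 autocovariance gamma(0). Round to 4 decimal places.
\gamma(0) = 1.6925

For an MA(q) process X_t = eps_t + sum_i theta_i eps_{t-i} with
Var(eps_t) = sigma^2, the variance is
  gamma(0) = sigma^2 * (1 + sum_i theta_i^2).
  sum_i theta_i^2 = (-0.394)^2 + (0.733)^2 = 0.155236 + 0.537289 = 0.692525.
  gamma(0) = 1 * (1 + 0.692525) = 1 * 1.692525 = 1.692525, which rounds to 1.6925.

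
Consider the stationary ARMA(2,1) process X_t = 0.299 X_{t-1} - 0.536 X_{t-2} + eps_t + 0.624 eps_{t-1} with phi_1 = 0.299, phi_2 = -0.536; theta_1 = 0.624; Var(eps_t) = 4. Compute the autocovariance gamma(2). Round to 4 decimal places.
\gamma(2) = -4.0637

Multiply the model equation by X_{t-k} and take expectations. With theta_0 = psi_0 = 1 and psi_j the MA(infinity) weights, this gives
  gamma(k) - sum_i phi_i gamma(k-i) = c_k,
  c_k = sigma^2 * sum_{j=k..q} theta_j psi_{j-k}   (c_k = 0 for k > q),
using gamma(-m) = gamma(m).
psi-weights needed (psi_j = theta_j + sum_i phi_i psi_{j-i}):
  psi_1 = theta_1 + phi_1 = 0.624 + (0.299) = 0.923
Right-hand sides:
  c_0 = sigma^2 (1 + theta_1 psi_1) = 4 * (1 + (0.624)(0.923)) = 4 * 1.575952 = 6.303808
  c_1 = sigma^2 theta_1 = 4 * (0.624) = 2.496
  c_2 = 0
Equations for k = 0, 1, 2 (AR order 2, c_2 = 0):
  (E0) gamma(0) = phi_1 gamma(1) + phi_2 gamma(2) + c_0
  (E1) gamma(1) = phi_1 gamma(0) + phi_2 gamma(1) + c_1
  (E2) gamma(2) = phi_1 gamma(1) + phi_2 gamma(0)
From (E1): gamma(1) = A gamma(0) + B with
  A = phi_1 / (1 - phi_2) = 0.299 / 1.536 = 0.194661,   B = c_1 / (1 - phi_2) = 2.496 / 1.536 = 1.625.
Insert (E2) into (E0): gamma(0) (1 - phi_2^2) = phi_1 (1 + phi_2) gamma(1) + c_0.
  phi_1 (1 + phi_2) = (0.299)(0.464) = 0.138736,   1 - phi_2^2 = 0.712704.
Replace gamma(1) by A gamma(0) + B and collect gamma(0):
  gamma(0) [0.712704 - (0.138736)(0.194661)] = (0.138736)(1.625) + 6.303808
  gamma(0) * 0.685697 = 6.529254
  gamma(0) = 6.529254 / 0.685697 = 9.522063.
  gamma(1) = A gamma(0) + B = (0.194661)(9.522063) + (1.625) = 3.478579.
  gamma(2) = phi_1 gamma(1) + phi_2 gamma(0) = (0.299)(3.478579) + (-0.536)(9.522063) = -4.063731.
Therefore gamma(2) = -4.0637 (to 4 decimal places).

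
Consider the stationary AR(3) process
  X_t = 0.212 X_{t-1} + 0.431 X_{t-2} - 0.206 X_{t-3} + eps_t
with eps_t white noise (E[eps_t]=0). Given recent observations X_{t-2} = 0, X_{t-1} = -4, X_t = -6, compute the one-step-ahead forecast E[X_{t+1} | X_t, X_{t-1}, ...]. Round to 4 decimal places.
E[X_{t+1} \mid \mathcal F_t] = -2.9960

For an AR(p) model X_t = c + sum_i phi_i X_{t-i} + eps_t, the
one-step-ahead conditional mean is
  E[X_{t+1} | X_t, ...] = c + sum_i phi_i X_{t+1-i}.
Substitute known values:
  E[X_{t+1} | ...] = (0.212) * (-6) + (0.431) * (-4) + (-0.206) * (0)
                   = -2.9960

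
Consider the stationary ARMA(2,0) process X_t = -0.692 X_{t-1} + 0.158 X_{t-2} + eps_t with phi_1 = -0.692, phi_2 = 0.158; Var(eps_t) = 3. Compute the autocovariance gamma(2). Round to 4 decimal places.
\gamma(2) = 6.8893

Multiply the model equation by X_{t-k} and take expectations. With theta_0 = psi_0 = 1 and psi_j the MA(infinity) weights, this gives
  gamma(k) - sum_i phi_i gamma(k-i) = c_k,
  c_k = sigma^2 * sum_{j=k..q} theta_j psi_{j-k}   (c_k = 0 for k > q),
using gamma(-m) = gamma(m).
Pure AR (q = 0): c_0 = sigma^2 = 3, c_k = 0 for k >= 1.
Equations for k = 0, 1, 2 (AR order 2, c_2 = 0):
  (E0) gamma(0) = phi_1 gamma(1) + phi_2 gamma(2) + c_0
  (E1) gamma(1) = phi_1 gamma(0) + phi_2 gamma(1) + c_1
  (E2) gamma(2) = phi_1 gamma(1) + phi_2 gamma(0)
From (E1): gamma(1) = A gamma(0) + B with
  A = phi_1 / (1 - phi_2) = -0.692 / 0.842 = -0.821853,   B = c_1 / (1 - phi_2) = 0 / 0.842 = 0.
Insert (E2) into (E0): gamma(0) (1 - phi_2^2) = phi_1 (1 + phi_2) gamma(1) + c_0.
  phi_1 (1 + phi_2) = (-0.692)(1.158) = -0.801336,   1 - phi_2^2 = 0.975036.
Replace gamma(1) by A gamma(0) + B and collect gamma(0):
  gamma(0) [0.975036 - (-0.801336)(-0.821853)] = c_0 = 3
  gamma(0) * 0.316456 = 3
  gamma(0) = 3 / 0.316456 = 9.479996.
  gamma(1) = A gamma(0) = (-0.821853)(9.479996) = -7.791161.
  gamma(2) = phi_1 gamma(1) + phi_2 gamma(0) = (-0.692)(-7.791161) + (0.158)(9.479996) = 6.889323.
Therefore gamma(2) = 6.8893 (to 4 decimal places).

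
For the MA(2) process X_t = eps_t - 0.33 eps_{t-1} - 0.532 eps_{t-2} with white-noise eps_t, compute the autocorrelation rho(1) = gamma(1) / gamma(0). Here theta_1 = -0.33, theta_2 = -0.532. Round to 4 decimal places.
\rho(1) = -0.1110

For an MA(q) process with theta_0 = 1, the autocovariance is
  gamma(k) = sigma^2 * sum_{i=0..q-k} theta_i * theta_{i+k},
and rho(k) = gamma(k) / gamma(0). Sigma^2 cancels.
  numerator   = (1)*(-0.33) + (-0.33)*(-0.532) = -0.15444.
  denominator = (1)^2 + (-0.33)^2 + (-0.532)^2 = 1.391924.
  rho(1) = -0.15444 / 1.391924 = -0.1110.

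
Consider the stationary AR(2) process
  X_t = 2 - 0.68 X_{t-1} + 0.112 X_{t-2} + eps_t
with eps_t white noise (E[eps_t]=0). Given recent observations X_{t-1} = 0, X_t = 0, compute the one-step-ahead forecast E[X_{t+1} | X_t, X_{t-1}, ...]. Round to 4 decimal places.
E[X_{t+1} \mid \mathcal F_t] = 2.0000

For an AR(p) model X_t = c + sum_i phi_i X_{t-i} + eps_t, the
one-step-ahead conditional mean is
  E[X_{t+1} | X_t, ...] = c + sum_i phi_i X_{t+1-i}.
Substitute known values:
  E[X_{t+1} | ...] = 2 + (-0.68) * (0) + (0.112) * (0)
                   = 2.0000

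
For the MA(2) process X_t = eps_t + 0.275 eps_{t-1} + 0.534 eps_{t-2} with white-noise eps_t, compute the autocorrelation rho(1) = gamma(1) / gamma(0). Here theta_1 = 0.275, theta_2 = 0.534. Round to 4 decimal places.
\rho(1) = 0.3100

For an MA(q) process with theta_0 = 1, the autocovariance is
  gamma(k) = sigma^2 * sum_{i=0..q-k} theta_i * theta_{i+k},
and rho(k) = gamma(k) / gamma(0). Sigma^2 cancels.
  numerator   = (1)*(0.275) + (0.275)*(0.534) = 0.42185.
  denominator = (1)^2 + (0.275)^2 + (0.534)^2 = 1.360781.
  rho(1) = 0.42185 / 1.360781 = 0.3100.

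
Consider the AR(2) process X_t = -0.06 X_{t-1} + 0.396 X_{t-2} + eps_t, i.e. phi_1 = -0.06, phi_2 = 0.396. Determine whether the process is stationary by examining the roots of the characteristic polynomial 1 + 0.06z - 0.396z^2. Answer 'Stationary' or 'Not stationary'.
\text{Stationary}

The AR(p) characteristic polynomial is P(z) = 1 + 0.06z - 0.396z^2.
Stationarity requires all roots to lie outside the unit circle, i.e. |z| > 1 for every root.
Set 1 + (0.06) z + (-0.396) z^2 = 0, i.e. a z^2 + b z + c = 0 with a = -0.396, b = 0.06, c = 1.
Discriminant D = b^2 - 4ac = (0.06)^2 - 4*(-0.396)*1 = 0.0036 - (-1.584) = 1.5876.
D >= 0, so the roots are real: z = (-b +/- sqrt(D)) / (2a) = (-0.06 +/- 1.26) / (-0.792).
  z_1 = (-0.06 + 1.26) / (-0.792) = -1.5152,   |z_1| = 1.5152.
  z_2 = (-0.06 - 1.26) / (-0.792) = 1.6667,   |z_2| = 1.6667.
Moduli of all roots: 1.5152, 1.6667.
All moduli strictly greater than 1? Yes.
Verdict: Stationary.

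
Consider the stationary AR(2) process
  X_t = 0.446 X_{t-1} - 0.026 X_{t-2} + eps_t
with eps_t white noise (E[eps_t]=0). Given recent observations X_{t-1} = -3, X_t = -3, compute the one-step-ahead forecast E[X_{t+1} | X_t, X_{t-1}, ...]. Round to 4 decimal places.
E[X_{t+1} \mid \mathcal F_t] = -1.2600

For an AR(p) model X_t = c + sum_i phi_i X_{t-i} + eps_t, the
one-step-ahead conditional mean is
  E[X_{t+1} | X_t, ...] = c + sum_i phi_i X_{t+1-i}.
Substitute known values:
  E[X_{t+1} | ...] = (0.446) * (-3) + (-0.026) * (-3)
                   = -1.2600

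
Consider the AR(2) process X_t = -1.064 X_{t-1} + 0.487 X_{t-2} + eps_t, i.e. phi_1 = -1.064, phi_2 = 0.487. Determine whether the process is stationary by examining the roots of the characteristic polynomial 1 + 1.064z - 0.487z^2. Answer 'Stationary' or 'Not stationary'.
\text{Not stationary}

The AR(p) characteristic polynomial is P(z) = 1 + 1.064z - 0.487z^2.
Stationarity requires all roots to lie outside the unit circle, i.e. |z| > 1 for every root.
Set 1 + (1.064) z + (-0.487) z^2 = 0, i.e. a z^2 + b z + c = 0 with a = -0.487, b = 1.064, c = 1.
Discriminant D = b^2 - 4ac = (1.064)^2 - 4*(-0.487)*1 = 1.132096 - (-1.948) = 3.080096.
D >= 0, so the roots are real: z = (-b +/- sqrt(D)) / (2a) = (-1.064 +/- 1.75502) / (-0.974).
  z_1 = (-1.064 + 1.75502) / (-0.974) = -0.7095,   |z_1| = 0.7095.
  z_2 = (-1.064 - 1.75502) / (-0.974) = 2.8943,   |z_2| = 2.8943.
Moduli of all roots: 0.7095, 2.8943.
All moduli strictly greater than 1? No.
Verdict: Not stationary.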